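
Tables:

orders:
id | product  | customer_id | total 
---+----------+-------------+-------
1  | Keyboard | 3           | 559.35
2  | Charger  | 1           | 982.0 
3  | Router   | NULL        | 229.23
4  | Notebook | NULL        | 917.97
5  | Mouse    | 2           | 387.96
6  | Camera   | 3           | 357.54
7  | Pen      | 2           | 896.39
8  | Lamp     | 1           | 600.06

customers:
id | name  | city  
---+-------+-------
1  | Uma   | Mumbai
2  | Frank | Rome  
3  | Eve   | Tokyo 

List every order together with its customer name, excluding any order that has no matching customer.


INNER JOIN keeps only orders rows whose customer_id matches an id in customers. Walk through each order:
  - order 1 (Keyboard): customer_id=3 -> matches Eve
  - order 2 (Charger): customer_id=1 -> matches Uma
  - order 3 (Router): customer_id=NULL, no match -> dropped
  - order 4 (Notebook): customer_id=NULL, no match -> dropped
  - order 5 (Mouse): customer_id=2 -> matches Frank
  - order 6 (Camera): customer_id=3 -> matches Eve
  - order 7 (Pen): customer_id=2 -> matches Frank
  - order 8 (Lamp): customer_id=1 -> matches Uma
So 2 of 8 rows are dropped.

SQL:
SELECT a.product, b.name AS customer
FROM orders a
INNER JOIN customers b ON a.customer_id = b.id

Result:
product  | customer
---------+---------
Keyboard | Eve     
Charger  | Uma     
Mouse    | Frank   
Camera   | Eve     
Pen      | Frank   
Lamp     | Uma     


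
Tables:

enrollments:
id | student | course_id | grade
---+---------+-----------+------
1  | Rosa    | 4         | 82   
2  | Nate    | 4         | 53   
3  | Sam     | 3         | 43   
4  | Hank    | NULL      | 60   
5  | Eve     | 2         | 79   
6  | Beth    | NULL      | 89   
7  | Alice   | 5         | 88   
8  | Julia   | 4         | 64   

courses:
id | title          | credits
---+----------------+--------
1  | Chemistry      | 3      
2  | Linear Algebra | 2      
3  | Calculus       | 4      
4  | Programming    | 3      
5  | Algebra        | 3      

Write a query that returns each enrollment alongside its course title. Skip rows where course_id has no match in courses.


INNER JOIN keeps only enrollments rows whose course_id matches an id in courses. Walk through each enrollment:
  - enrollment 1 (Rosa): course_id=4 -> matches Programming
  - enrollment 2 (Nate): course_id=4 -> matches Programming
  - enrollment 3 (Sam): course_id=3 -> matches Calculus
  - enrollment 4 (Hank): course_id=NULL, no match -> dropped
  - enrollment 5 (Eve): course_id=2 -> matches Linear Algebra
  - enrollment 6 (Beth): course_id=NULL, no match -> dropped
  - enrollment 7 (Alice): course_id=5 -> matches Algebra
  - enrollment 8 (Julia): course_id=4 -> matches Programming
So 2 of 8 rows are dropped.

SQL:
SELECT a.student, b.title AS course
FROM enrollments a
INNER JOIN courses b ON a.course_id = b.id

Result:
student | course        
--------+---------------
Rosa    | Programming   
Nate    | Programming   
Sam     | Calculus      
Eve     | Linear Algebra
Alice   | Algebra       
Julia   | Programming   


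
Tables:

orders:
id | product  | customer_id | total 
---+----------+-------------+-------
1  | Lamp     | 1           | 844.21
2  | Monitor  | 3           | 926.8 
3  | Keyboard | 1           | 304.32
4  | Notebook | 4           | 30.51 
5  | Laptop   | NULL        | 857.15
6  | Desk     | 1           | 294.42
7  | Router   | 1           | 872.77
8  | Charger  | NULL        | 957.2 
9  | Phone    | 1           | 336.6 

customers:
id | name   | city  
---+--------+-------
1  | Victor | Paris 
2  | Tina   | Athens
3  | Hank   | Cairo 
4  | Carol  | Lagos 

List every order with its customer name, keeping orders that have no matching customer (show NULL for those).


LEFT JOIN keeps every row from orders (the left table); where customer_id has no match in customers, the customer columns become NULL. Walk through each order:
  - order 1 (Lamp): customer_id=1 -> matches Victor
  - order 2 (Monitor): customer_id=3 -> matches Hank
  - order 3 (Keyboard): customer_id=1 -> matches Victor
  - order 4 (Notebook): customer_id=4 -> matches Carol
  - order 5 (Laptop): customer_id=NULL, no match -> kept with NULL
  - order 6 (Desk): customer_id=1 -> matches Victor
  - order 7 (Router): customer_id=1 -> matches Victor
  - order 8 (Charger): customer_id=NULL, no match -> kept with NULL
  - order 9 (Phone): customer_id=1 -> matches Victor
All 9 rows appear; 2 have NULL customer.

SQL:
SELECT a.product, b.name AS customer
FROM orders a
LEFT JOIN customers b ON a.customer_id = b.id

Result:
product  | customer
---------+---------
Lamp     | Victor  
Monitor  | Hank    
Keyboard | Victor  
Notebook | Carol   
Laptop   | NULL    
Desk     | Victor  
Router   | Victor  
Charger  | NULL    
Phone    | Victor  


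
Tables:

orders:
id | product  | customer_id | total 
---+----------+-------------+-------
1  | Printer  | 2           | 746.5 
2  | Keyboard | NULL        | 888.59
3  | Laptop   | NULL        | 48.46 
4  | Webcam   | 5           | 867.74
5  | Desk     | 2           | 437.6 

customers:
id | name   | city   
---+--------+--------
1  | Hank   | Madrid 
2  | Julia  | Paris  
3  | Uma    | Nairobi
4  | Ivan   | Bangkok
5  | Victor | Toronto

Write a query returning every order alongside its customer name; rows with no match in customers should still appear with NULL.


LEFT JOIN keeps every row from orders (the left table); where customer_id has no match in customers, the customer columns become NULL. Walk through each order:
  - order 1 (Printer): customer_id=2 -> matches Julia
  - order 2 (Keyboard): customer_id=NULL, no match -> kept with NULL
  - order 3 (Laptop): customer_id=NULL, no match -> kept with NULL
  - order 4 (Webcam): customer_id=5 -> matches Victor
  - order 5 (Desk): customer_id=2 -> matches Julia
All 5 rows appear; 2 have NULL customer.

SQL:
SELECT a.product, b.name AS customer
FROM orders a
LEFT JOIN customers b ON a.customer_id = b.id

Result:
product  | customer
---------+---------
Printer  | Julia   
Keyboard | NULL    
Laptop   | NULL    
Webcam   | Victor  
Desk     | Julia   


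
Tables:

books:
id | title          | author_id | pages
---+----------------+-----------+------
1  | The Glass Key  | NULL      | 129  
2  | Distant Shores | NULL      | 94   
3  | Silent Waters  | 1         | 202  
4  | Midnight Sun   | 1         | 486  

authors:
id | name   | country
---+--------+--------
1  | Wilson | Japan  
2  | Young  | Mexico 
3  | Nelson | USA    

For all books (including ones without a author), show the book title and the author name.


LEFT JOIN keeps every row from books (the left table); where author_id has no match in authors, the author columns become NULL. Walk through each book:
  - book 1 (The Glass Key): author_id=NULL, no match -> kept with NULL
  - book 2 (Distant Shores): author_id=NULL, no match -> kept with NULL
  - book 3 (Silent Waters): author_id=1 -> matches Wilson
  - book 4 (Midnight Sun): author_id=1 -> matches Wilson
All 4 rows appear; 2 have NULL author.

SQL:
SELECT a.title, b.name AS author
FROM books a
LEFT JOIN authors b ON a.author_id = b.id

Result:
title          | author
---------------+-------
The Glass Key  | NULL  
Distant Shores | NULL  
Silent Waters  | Wilson
Midnight Sun   | Wilson


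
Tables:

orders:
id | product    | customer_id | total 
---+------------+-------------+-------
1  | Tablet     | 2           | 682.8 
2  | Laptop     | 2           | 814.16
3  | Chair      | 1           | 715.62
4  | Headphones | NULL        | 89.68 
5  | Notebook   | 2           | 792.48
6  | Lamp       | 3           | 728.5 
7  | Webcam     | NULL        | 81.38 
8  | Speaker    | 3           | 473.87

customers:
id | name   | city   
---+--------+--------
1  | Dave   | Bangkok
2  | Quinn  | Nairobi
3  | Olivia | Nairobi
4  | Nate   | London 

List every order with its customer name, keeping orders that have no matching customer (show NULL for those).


LEFT JOIN keeps every row from orders (the left table); where customer_id has no match in customers, the customer columns become NULL. Walk through each order:
  - order 1 (Tablet): customer_id=2 -> matches Quinn
  - order 2 (Laptop): customer_id=2 -> matches Quinn
  - order 3 (Chair): customer_id=1 -> matches Dave
  - order 4 (Headphones): customer_id=NULL, no match -> kept with NULL
  - order 5 (Notebook): customer_id=2 -> matches Quinn
  - order 6 (Lamp): customer_id=3 -> matches Olivia
  - order 7 (Webcam): customer_id=NULL, no match -> kept with NULL
  - order 8 (Speaker): customer_id=3 -> matches Olivia
All 8 rows appear; 2 have NULL customer.

SQL:
SELECT a.product, b.name AS customer
FROM orders a
LEFT JOIN customers b ON a.customer_id = b.id

Result:
product    | customer
-----------+---------
Tablet     | Quinn   
Laptop     | Quinn   
Chair      | Dave    
Headphones | NULL    
Notebook   | Quinn   
Lamp       | Olivia  
Webcam     | NULL    
Speaker    | Olivia  


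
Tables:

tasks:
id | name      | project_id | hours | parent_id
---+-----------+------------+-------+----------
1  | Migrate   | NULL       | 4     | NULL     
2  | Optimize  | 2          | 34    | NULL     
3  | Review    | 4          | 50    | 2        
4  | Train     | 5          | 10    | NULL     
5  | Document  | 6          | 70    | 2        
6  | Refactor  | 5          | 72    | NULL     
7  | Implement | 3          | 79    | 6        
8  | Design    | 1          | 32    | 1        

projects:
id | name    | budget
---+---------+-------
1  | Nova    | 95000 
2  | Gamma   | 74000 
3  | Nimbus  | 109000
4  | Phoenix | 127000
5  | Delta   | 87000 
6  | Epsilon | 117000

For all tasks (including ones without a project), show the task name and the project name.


LEFT JOIN keeps every row from tasks (the left table); where project_id has no match in projects, the project columns become NULL. Walk through each task:
  - task 1 (Migrate): project_id=NULL, no match -> kept with NULL
  - task 2 (Optimize): project_id=2 -> matches Gamma
  - task 3 (Review): project_id=4 -> matches Phoenix
  - task 4 (Train): project_id=5 -> matches Delta
  - task 5 (Document): project_id=6 -> matches Epsilon
  - task 6 (Refactor): project_id=5 -> matches Delta
  - task 7 (Implement): project_id=3 -> matches Nimbus
  - task 8 (Design): project_id=1 -> matches Nova
All 8 rows appear; 1 has NULL project.

SQL:
SELECT a.name, b.name AS project
FROM tasks a
LEFT JOIN projects b ON a.project_id = b.id

Result:
name      | project
----------+--------
Migrate   | NULL   
Optimize  | Gamma  
Review    | Phoenix
Train     | Delta  
Document  | Epsilon
Refactor  | Delta  
Implement | Nimbus 
Design    | Nova   


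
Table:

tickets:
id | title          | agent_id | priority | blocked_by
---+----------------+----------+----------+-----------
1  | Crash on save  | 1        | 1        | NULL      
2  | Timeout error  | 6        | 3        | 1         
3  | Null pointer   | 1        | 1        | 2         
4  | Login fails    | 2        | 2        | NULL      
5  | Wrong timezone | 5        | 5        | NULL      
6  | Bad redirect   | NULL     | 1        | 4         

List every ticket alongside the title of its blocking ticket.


This is a self-join: tickets is joined to a second copy of itself, matching each row's blocked_by to another row's id. Use LEFT JOIN so rows with blocked_by=NULL are kept.
  - ticket 1 (Crash on save): blocked_by=NULL -> NULL
  - ticket 2 (Timeout error): blocked_by=1 -> Crash on save
  - ticket 3 (Null pointer): blocked_by=2 -> Timeout error
  - ticket 4 (Login fails): blocked_by=NULL -> NULL
  - ticket 5 (Wrong timezone): blocked_by=NULL -> NULL
  - ticket 6 (Bad redirect): blocked_by=4 -> Login fails

SQL:
SELECT a.title AS item, b.title AS blocked_by
FROM tickets a
LEFT JOIN tickets b ON a.blocked_by = b.id

Result:
item           | blocked_by   
---------------+--------------
Crash on save  | NULL         
Timeout error  | Crash on save
Null pointer   | Timeout error
Login fails    | NULL         
Wrong timezone | NULL         
Bad redirect   | Login fails  


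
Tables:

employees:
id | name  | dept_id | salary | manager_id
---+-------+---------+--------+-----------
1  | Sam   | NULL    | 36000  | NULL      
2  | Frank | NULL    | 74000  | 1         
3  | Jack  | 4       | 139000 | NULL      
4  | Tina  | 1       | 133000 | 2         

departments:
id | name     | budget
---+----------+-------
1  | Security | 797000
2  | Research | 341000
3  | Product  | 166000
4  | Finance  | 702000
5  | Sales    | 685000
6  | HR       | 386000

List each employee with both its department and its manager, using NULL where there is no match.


Two LEFT JOINs from the same base table employees: one to departments via dept_id, one to employees itself via manager_id. Both are LEFT so every employee is preserved.
Match against departments:
  - employee 1 (Sam): dept_id=NULL, no match -> kept with NULL
  - employee 2 (Frank): dept_id=NULL, no match -> kept with NULL
  - employee 3 (Jack): dept_id=4 -> matches Finance
  - employee 4 (Tina): dept_id=1 -> matches Security
Match against employees (self):
  - employee 1 (Sam): manager_id=NULL -> NULL
  - employee 2 (Frank): manager_id=1 -> Sam
  - employee 3 (Jack): manager_id=NULL -> NULL
  - employee 4 (Tina): manager_id=2 -> Frank

SQL:
SELECT a.name, b.name AS department, c.name AS manager
FROM employees a
LEFT JOIN departments b ON a.dept_id = b.id
LEFT JOIN employees c ON a.manager_id = c.id

Result:
name  | department | manager
------+------------+--------
Sam   | NULL       | NULL   
Frank | NULL       | Sam    
Jack  | Finance    | NULL   
Tina  | Security   | Frank  


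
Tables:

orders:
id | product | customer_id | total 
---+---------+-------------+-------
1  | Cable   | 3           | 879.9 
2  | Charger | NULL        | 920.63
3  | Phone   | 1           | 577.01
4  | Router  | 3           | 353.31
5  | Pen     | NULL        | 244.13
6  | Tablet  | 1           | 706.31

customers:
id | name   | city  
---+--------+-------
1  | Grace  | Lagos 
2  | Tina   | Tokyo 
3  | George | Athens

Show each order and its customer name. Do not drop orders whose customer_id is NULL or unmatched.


LEFT JOIN keeps every row from orders (the left table); where customer_id has no match in customers, the customer columns become NULL. Walk through each order:
  - order 1 (Cable): customer_id=3 -> matches George
  - order 2 (Charger): customer_id=NULL, no match -> kept with NULL
  - order 3 (Phone): customer_id=1 -> matches Grace
  - order 4 (Router): customer_id=3 -> matches George
  - order 5 (Pen): customer_id=NULL, no match -> kept with NULL
  - order 6 (Tablet): customer_id=1 -> matches Grace
All 6 rows appear; 2 have NULL customer.

SQL:
SELECT a.product, b.name AS customer
FROM orders a
LEFT JOIN customers b ON a.customer_id = b.id

Result:
product | customer
--------+---------
Cable   | George  
Charger | NULL    
Phone   | Grace   
Router  | George  
Pen     | NULL    
Tablet  | Grace   


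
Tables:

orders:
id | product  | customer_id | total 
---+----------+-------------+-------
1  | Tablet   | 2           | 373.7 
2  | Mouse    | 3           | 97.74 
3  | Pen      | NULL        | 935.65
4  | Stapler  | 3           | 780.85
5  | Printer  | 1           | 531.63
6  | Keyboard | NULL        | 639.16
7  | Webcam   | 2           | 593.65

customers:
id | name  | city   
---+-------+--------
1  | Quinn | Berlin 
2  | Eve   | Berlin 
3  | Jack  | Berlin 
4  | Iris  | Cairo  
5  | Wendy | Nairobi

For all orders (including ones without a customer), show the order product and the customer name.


LEFT JOIN keeps every row from orders (the left table); where customer_id has no match in customers, the customer columns become NULL. Walk through each order:
  - order 1 (Tablet): customer_id=2 -> matches Eve
  - order 2 (Mouse): customer_id=3 -> matches Jack
  - order 3 (Pen): customer_id=NULL, no match -> kept with NULL
  - order 4 (Stapler): customer_id=3 -> matches Jack
  - order 5 (Printer): customer_id=1 -> matches Quinn
  - order 6 (Keyboard): customer_id=NULL, no match -> kept with NULL
  - order 7 (Webcam): customer_id=2 -> matches Eve
All 7 rows appear; 2 have NULL customer.

SQL:
SELECT a.product, b.name AS customer
FROM orders a
LEFT JOIN customers b ON a.customer_id = b.id

Result:
product  | customer
---------+---------
Tablet   | Eve     
Mouse    | Jack    
Pen      | NULL    
Stapler  | Jack    
Printer  | Quinn   
Keyboard | NULL    
Webcam   | Eve     


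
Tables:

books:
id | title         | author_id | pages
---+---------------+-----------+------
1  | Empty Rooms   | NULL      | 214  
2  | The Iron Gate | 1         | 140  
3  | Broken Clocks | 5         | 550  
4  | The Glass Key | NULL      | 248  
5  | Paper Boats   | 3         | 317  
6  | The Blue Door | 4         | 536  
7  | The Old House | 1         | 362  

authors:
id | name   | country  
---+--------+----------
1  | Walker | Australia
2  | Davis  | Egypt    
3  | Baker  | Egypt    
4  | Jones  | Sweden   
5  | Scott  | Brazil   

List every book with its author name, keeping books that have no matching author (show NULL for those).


LEFT JOIN keeps every row from books (the left table); where author_id has no match in authors, the author columns become NULL. Walk through each book:
  - book 1 (Empty Rooms): author_id=NULL, no match -> kept with NULL
  - book 2 (The Iron Gate): author_id=1 -> matches Walker
  - book 3 (Broken Clocks): author_id=5 -> matches Scott
  - book 4 (The Glass Key): author_id=NULL, no match -> kept with NULL
  - book 5 (Paper Boats): author_id=3 -> matches Baker
  - book 6 (The Blue Door): author_id=4 -> matches Jones
  - book 7 (The Old House): author_id=1 -> matches Walker
All 7 rows appear; 2 have NULL author.

SQL:
SELECT a.title, b.name AS author
FROM books a
LEFT JOIN authors b ON a.author_id = b.id

Result:
title         | author
--------------+-------
Empty Rooms   | NULL  
The Iron Gate | Walker
Broken Clocks | Scott 
The Glass Key | NULL  
Paper Boats   | Baker 
The Blue Door | Jones 
The Old House | Walker


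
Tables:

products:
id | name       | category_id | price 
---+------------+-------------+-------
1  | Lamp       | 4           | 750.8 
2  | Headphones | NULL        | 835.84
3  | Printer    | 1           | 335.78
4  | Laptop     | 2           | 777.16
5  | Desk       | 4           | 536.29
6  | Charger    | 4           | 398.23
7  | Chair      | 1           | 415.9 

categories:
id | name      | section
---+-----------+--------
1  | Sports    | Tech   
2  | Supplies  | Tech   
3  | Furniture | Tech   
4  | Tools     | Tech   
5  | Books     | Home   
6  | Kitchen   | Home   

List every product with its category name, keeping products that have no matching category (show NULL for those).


LEFT JOIN keeps every row from products (the left table); where category_id has no match in categories, the category columns become NULL. Walk through each product:
  - product 1 (Lamp): category_id=4 -> matches Tools
  - product 2 (Headphones): category_id=NULL, no match -> kept with NULL
  - product 3 (Printer): category_id=1 -> matches Sports
  - product 4 (Laptop): category_id=2 -> matches Supplies
  - product 5 (Desk): category_id=4 -> matches Tools
  - product 6 (Charger): category_id=4 -> matches Tools
  - product 7 (Chair): category_id=1 -> matches Sports
All 7 rows appear; 1 has NULL category.

SQL:
SELECT a.name, b.name AS category
FROM products a
LEFT JOIN categories b ON a.category_id = b.id

Result:
name       | category
-----------+---------
Lamp       | Tools   
Headphones | NULL    
Printer    | Sports  
Laptop     | Supplies
Desk       | Tools   
Charger    | Tools   
Chair      | Sports  


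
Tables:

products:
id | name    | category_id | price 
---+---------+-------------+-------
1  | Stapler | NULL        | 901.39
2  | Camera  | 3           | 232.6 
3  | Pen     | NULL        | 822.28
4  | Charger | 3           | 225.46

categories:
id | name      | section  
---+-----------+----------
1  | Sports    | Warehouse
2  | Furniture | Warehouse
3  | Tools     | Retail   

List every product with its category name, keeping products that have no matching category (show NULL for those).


LEFT JOIN keeps every row from products (the left table); where category_id has no match in categories, the category columns become NULL. Walk through each product:
  - product 1 (Stapler): category_id=NULL, no match -> kept with NULL
  - product 2 (Camera): category_id=3 -> matches Tools
  - product 3 (Pen): category_id=NULL, no match -> kept with NULL
  - product 4 (Charger): category_id=3 -> matches Tools
All 4 rows appear; 2 have NULL category.

SQL:
SELECT a.name, b.name AS category
FROM products a
LEFT JOIN categories b ON a.category_id = b.id

Result:
name    | category
--------+---------
Stapler | NULL    
Camera  | Tools   
Pen     | NULL    
Charger | Tools   


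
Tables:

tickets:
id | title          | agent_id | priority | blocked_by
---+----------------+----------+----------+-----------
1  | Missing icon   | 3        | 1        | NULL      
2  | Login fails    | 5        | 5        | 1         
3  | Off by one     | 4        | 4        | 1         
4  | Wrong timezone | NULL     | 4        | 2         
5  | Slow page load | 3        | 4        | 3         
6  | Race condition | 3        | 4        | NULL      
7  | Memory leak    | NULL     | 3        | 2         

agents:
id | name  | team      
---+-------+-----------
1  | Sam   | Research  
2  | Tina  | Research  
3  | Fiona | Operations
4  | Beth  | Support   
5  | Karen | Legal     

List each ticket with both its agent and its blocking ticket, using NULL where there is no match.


Two LEFT JOINs from the same base table tickets: one to agents via agent_id, one to tickets itself via blocked_by. Both are LEFT so every ticket is preserved.
Match against agents:
  - ticket 1 (Missing icon): agent_id=3 -> matches Fiona
  - ticket 2 (Login fails): agent_id=5 -> matches Karen
  - ticket 3 (Off by one): agent_id=4 -> matches Beth
  - ticket 4 (Wrong timezone): agent_id=NULL, no match -> kept with NULL
  - ticket 5 (Slow page load): agent_id=3 -> matches Fiona
  - ticket 6 (Race condition): agent_id=3 -> matches Fiona
  - ticket 7 (Memory leak): agent_id=NULL, no match -> kept with NULL
Match against tickets (self):
  - ticket 1 (Missing icon): blocked_by=NULL -> NULL
  - ticket 2 (Login fails): blocked_by=1 -> Missing icon
  - ticket 3 (Off by one): blocked_by=1 -> Missing icon
  - ticket 4 (Wrong timezone): blocked_by=2 -> Login fails
  - ticket 5 (Slow page load): blocked_by=3 -> Off by one
  - ticket 6 (Race condition): blocked_by=NULL -> NULL
  - ticket 7 (Memory leak): blocked_by=2 -> Login fails

SQL:
SELECT a.title, b.name AS agent, c.title AS blocked_by
FROM tickets a
LEFT JOIN agents b ON a.agent_id = b.id
LEFT JOIN tickets c ON a.blocked_by = c.id

Result:
title          | agent | blocked_by  
---------------+-------+-------------
Missing icon   | Fiona | NULL        
Login fails    | Karen | Missing icon
Off by one     | Beth  | Missing icon
Wrong timezone | NULL  | Login fails 
Slow page load | Fiona | Off by one  
Race condition | Fiona | NULL        
Memory leak    | NULL  | Login fails 


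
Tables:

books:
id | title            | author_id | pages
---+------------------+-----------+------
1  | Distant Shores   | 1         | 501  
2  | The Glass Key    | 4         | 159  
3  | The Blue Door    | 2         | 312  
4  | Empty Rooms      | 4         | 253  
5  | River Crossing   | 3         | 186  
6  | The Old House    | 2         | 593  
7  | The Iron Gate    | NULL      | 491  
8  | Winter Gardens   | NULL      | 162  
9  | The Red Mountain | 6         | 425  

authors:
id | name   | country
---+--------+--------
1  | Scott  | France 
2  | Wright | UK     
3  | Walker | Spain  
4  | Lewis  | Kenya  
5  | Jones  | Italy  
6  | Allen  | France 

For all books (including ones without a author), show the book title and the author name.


LEFT JOIN keeps every row from books (the left table); where author_id has no match in authors, the author columns become NULL. Walk through each book:
  - book 1 (Distant Shores): author_id=1 -> matches Scott
  - book 2 (The Glass Key): author_id=4 -> matches Lewis
  - book 3 (The Blue Door): author_id=2 -> matches Wright
  - book 4 (Empty Rooms): author_id=4 -> matches Lewis
  - book 5 (River Crossing): author_id=3 -> matches Walker
  - book 6 (The Old House): author_id=2 -> matches Wright
  - book 7 (The Iron Gate): author_id=NULL, no match -> kept with NULL
  - book 8 (Winter Gardens): author_id=NULL, no match -> kept with NULL
  - book 9 (The Red Mountain): author_id=6 -> matches Allen
All 9 rows appear; 2 have NULL author.

SQL:
SELECT a.title, b.name AS author
FROM books a
LEFT JOIN authors b ON a.author_id = b.id

Result:
title            | author
-----------------+-------
Distant Shores   | Scott 
The Glass Key    | Lewis 
The Blue Door    | Wright
Empty Rooms      | Lewis 
River Crossing   | Walker
The Old House    | Wright
The Iron Gate    | NULL  
Winter Gardens   | NULL  
The Red Mountain | Allen 


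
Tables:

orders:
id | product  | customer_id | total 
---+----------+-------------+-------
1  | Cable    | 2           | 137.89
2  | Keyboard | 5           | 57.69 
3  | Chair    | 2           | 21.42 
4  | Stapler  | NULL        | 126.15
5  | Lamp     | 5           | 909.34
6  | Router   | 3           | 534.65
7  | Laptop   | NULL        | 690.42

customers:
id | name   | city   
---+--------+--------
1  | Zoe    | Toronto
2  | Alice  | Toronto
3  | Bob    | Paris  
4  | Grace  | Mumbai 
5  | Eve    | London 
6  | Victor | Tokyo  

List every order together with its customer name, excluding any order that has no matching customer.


INNER JOIN keeps only orders rows whose customer_id matches an id in customers. Walk through each order:
  - order 1 (Cable): customer_id=2 -> matches Alice
  - order 2 (Keyboard): customer_id=5 -> matches Eve
  - order 3 (Chair): customer_id=2 -> matches Alice
  - order 4 (Stapler): customer_id=NULL, no match -> dropped
  - order 5 (Lamp): customer_id=5 -> matches Eve
  - order 6 (Router): customer_id=3 -> matches Bob
  - order 7 (Laptop): customer_id=NULL, no match -> dropped
So 2 of 7 rows are dropped.

SQL:
SELECT a.product, b.name AS customer
FROM orders a
INNER JOIN customers b ON a.customer_id = b.id

Result:
product  | customer
---------+---------
Cable    | Alice   
Keyboard | Eve     
Chair    | Alice   
Lamp     | Eve     
Router   | Bob     


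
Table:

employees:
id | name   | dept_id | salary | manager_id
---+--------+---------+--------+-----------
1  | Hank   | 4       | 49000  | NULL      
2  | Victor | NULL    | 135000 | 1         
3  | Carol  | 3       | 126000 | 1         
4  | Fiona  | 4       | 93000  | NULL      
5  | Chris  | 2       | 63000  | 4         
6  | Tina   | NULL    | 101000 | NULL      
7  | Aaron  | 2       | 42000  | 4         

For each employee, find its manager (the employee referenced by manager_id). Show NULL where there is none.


This is a self-join: employees is joined to a second copy of itself, matching each row's manager_id to another row's id. Use LEFT JOIN so rows with manager_id=NULL are kept.
  - employee 1 (Hank): manager_id=NULL -> NULL
  - employee 2 (Victor): manager_id=1 -> Hank
  - employee 3 (Carol): manager_id=1 -> Hank
  - employee 4 (Fiona): manager_id=NULL -> NULL
  - employee 5 (Chris): manager_id=4 -> Fiona
  - employee 6 (Tina): manager_id=NULL -> NULL
  - employee 7 (Aaron): manager_id=4 -> Fiona

SQL:
SELECT a.name AS item, b.name AS manager
FROM employees a
LEFT JOIN employees b ON a.manager_id = b.id

Result:
item   | manager
-------+--------
Hank   | NULL   
Victor | Hank   
Carol  | Hank   
Fiona  | NULL   
Chris  | Fiona  
Tina   | NULL   
Aaron  | Fiona  


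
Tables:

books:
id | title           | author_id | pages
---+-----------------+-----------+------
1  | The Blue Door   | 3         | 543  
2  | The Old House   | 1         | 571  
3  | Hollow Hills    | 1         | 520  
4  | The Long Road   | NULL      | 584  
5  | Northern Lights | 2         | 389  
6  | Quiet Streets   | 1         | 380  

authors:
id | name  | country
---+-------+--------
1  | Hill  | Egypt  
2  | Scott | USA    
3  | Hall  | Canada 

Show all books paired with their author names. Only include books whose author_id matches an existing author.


INNER JOIN keeps only books rows whose author_id matches an id in authors. Walk through each book:
  - book 1 (The Blue Door): author_id=3 -> matches Hall
  - book 2 (The Old House): author_id=1 -> matches Hill
  - book 3 (Hollow Hills): author_id=1 -> matches Hill
  - book 4 (The Long Road): author_id=NULL, no match -> dropped
  - book 5 (Northern Lights): author_id=2 -> matches Scott
  - book 6 (Quiet Streets): author_id=1 -> matches Hill
So 1 of 6 rows is dropped.

SQL:
SELECT a.title, b.name AS author
FROM books a
INNER JOIN authors b ON a.author_id = b.id

Result:
title           | author
----------------+-------
The Blue Door   | Hall  
The Old House   | Hill  
Hollow Hills    | Hill  
Northern Lights | Scott 
Quiet Streets   | Hill  


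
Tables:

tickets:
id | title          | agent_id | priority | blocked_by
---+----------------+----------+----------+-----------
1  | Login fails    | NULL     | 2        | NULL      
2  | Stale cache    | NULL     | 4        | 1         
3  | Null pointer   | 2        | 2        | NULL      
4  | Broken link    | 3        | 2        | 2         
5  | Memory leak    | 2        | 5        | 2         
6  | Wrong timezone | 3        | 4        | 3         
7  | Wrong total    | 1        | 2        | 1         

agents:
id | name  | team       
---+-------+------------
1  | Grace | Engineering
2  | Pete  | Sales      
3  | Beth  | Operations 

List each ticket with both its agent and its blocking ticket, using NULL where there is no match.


Two LEFT JOINs from the same base table tickets: one to agents via agent_id, one to tickets itself via blocked_by. Both are LEFT so every ticket is preserved.
Match against agents:
  - ticket 1 (Login fails): agent_id=NULL, no match -> kept with NULL
  - ticket 2 (Stale cache): agent_id=NULL, no match -> kept with NULL
  - ticket 3 (Null pointer): agent_id=2 -> matches Pete
  - ticket 4 (Broken link): agent_id=3 -> matches Beth
  - ticket 5 (Memory leak): agent_id=2 -> matches Pete
  - ticket 6 (Wrong timezone): agent_id=3 -> matches Beth
  - ticket 7 (Wrong total): agent_id=1 -> matches Grace
Match against tickets (self):
  - ticket 1 (Login fails): blocked_by=NULL -> NULL
  - ticket 2 (Stale cache): blocked_by=1 -> Login fails
  - ticket 3 (Null pointer): blocked_by=NULL -> NULL
  - ticket 4 (Broken link): blocked_by=2 -> Stale cache
  - ticket 5 (Memory leak): blocked_by=2 -> Stale cache
  - ticket 6 (Wrong timezone): blocked_by=3 -> Null pointer
  - ticket 7 (Wrong total): blocked_by=1 -> Login fails

SQL:
SELECT a.title, b.name AS agent, c.title AS blocked_by
FROM tickets a
LEFT JOIN agents b ON a.agent_id = b.id
LEFT JOIN tickets c ON a.blocked_by = c.id

Result:
title          | agent | blocked_by  
---------------+-------+-------------
Login fails    | NULL  | NULL        
Stale cache    | NULL  | Login fails 
Null pointer   | Pete  | NULL        
Broken link    | Beth  | Stale cache 
Memory leak    | Pete  | Stale cache 
Wrong timezone | Beth  | Null pointer
Wrong total    | Grace | Login fails 


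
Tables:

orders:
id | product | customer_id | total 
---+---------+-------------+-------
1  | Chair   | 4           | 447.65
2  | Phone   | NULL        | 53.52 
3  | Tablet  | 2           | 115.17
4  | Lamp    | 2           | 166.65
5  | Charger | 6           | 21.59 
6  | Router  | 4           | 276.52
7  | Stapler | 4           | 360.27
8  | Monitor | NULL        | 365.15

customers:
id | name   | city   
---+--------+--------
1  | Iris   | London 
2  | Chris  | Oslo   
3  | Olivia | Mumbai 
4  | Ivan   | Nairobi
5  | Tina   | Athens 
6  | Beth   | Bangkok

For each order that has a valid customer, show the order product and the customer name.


INNER JOIN keeps only orders rows whose customer_id matches an id in customers. Walk through each order:
  - order 1 (Chair): customer_id=4 -> matches Ivan
  - order 2 (Phone): customer_id=NULL, no match -> dropped
  - order 3 (Tablet): customer_id=2 -> matches Chris
  - order 4 (Lamp): customer_id=2 -> matches Chris
  - order 5 (Charger): customer_id=6 -> matches Beth
  - order 6 (Router): customer_id=4 -> matches Ivan
  - order 7 (Stapler): customer_id=4 -> matches Ivan
  - order 8 (Monitor): customer_id=NULL, no match -> dropped
So 2 of 8 rows are dropped.

SQL:
SELECT a.product, b.name AS customer
FROM orders a
INNER JOIN customers b ON a.customer_id = b.id

Result:
product | customer
--------+---------
Chair   | Ivan    
Tablet  | Chris   
Lamp    | Chris   
Charger | Beth    
Router  | Ivan    
Stapler | Ivan    


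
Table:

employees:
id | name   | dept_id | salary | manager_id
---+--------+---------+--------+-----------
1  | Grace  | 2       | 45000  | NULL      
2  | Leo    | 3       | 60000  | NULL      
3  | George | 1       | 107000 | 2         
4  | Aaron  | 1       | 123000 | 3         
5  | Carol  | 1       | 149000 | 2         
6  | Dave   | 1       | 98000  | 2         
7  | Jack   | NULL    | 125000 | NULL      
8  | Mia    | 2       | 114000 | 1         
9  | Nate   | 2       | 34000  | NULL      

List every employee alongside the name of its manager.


This is a self-join: employees is joined to a second copy of itself, matching each row's manager_id to another row's id. Use LEFT JOIN so rows with manager_id=NULL are kept.
  - employee 1 (Grace): manager_id=NULL -> NULL
  - employee 2 (Leo): manager_id=NULL -> NULL
  - employee 3 (George): manager_id=2 -> Leo
  - employee 4 (Aaron): manager_id=3 -> George
  - employee 5 (Carol): manager_id=2 -> Leo
  - employee 6 (Dave): manager_id=2 -> Leo
  - employee 7 (Jack): manager_id=NULL -> NULL
  - employee 8 (Mia): manager_id=1 -> Grace
  - employee 9 (Nate): manager_id=NULL -> NULL

SQL:
SELECT a.name AS item, b.name AS manager
FROM employees a
LEFT JOIN employees b ON a.manager_id = b.id

Result:
item   | manager
-------+--------
Grace  | NULL   
Leo    | NULL   
George | Leo    
Aaron  | George 
Carol  | Leo    
Dave   | Leo    
Jack   | NULL   
Mia    | Grace  
Nate   | NULL   


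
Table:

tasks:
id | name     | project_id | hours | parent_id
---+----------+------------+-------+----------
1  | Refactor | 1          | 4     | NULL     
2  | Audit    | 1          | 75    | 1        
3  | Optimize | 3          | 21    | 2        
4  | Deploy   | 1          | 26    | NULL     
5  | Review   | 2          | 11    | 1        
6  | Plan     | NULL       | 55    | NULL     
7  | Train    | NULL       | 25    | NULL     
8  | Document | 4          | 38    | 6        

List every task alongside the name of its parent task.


This is a self-join: tasks is joined to a second copy of itself, matching each row's parent_id to another row's id. Use LEFT JOIN so rows with parent_id=NULL are kept.
  - task 1 (Refactor): parent_id=NULL -> NULL
  - task 2 (Audit): parent_id=1 -> Refactor
  - task 3 (Optimize): parent_id=2 -> Audit
  - task 4 (Deploy): parent_id=NULL -> NULL
  - task 5 (Review): parent_id=1 -> Refactor
  - task 6 (Plan): parent_id=NULL -> NULL
  - task 7 (Train): parent_id=NULL -> NULL
  - task 8 (Document): parent_id=6 -> Plan

SQL:
SELECT a.name AS item, b.name AS parent
FROM tasks a
LEFT JOIN tasks b ON a.parent_id = b.id

Result:
item     | parent  
---------+---------
Refactor | NULL    
Audit    | Refactor
Optimize | Audit   
Deploy   | NULL    
Review   | Refactor
Plan     | NULL    
Train    | NULL    
Document | Plan    


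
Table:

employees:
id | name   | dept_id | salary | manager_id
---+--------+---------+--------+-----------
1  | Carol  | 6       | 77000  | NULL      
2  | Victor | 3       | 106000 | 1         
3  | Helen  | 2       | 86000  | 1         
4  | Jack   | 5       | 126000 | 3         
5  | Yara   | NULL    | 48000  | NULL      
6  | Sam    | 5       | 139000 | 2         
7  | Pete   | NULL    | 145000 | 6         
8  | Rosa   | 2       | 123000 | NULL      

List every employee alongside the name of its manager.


This is a self-join: employees is joined to a second copy of itself, matching each row's manager_id to another row's id. Use LEFT JOIN so rows with manager_id=NULL are kept.
  - employee 1 (Carol): manager_id=NULL -> NULL
  - employee 2 (Victor): manager_id=1 -> Carol
  - employee 3 (Helen): manager_id=1 -> Carol
  - employee 4 (Jack): manager_id=3 -> Helen
  - employee 5 (Yara): manager_id=NULL -> NULL
  - employee 6 (Sam): manager_id=2 -> Victor
  - employee 7 (Pete): manager_id=6 -> Sam
  - employee 8 (Rosa): manager_id=NULL -> NULL

SQL:
SELECT a.name AS item, b.name AS manager
FROM employees a
LEFT JOIN employees b ON a.manager_id = b.id

Result:
item   | manager
-------+--------
Carol  | NULL   
Victor | Carol  
Helen  | Carol  
Jack   | Helen  
Yara   | NULL   
Sam    | Victor 
Pete   | Sam    
Rosa   | NULL   


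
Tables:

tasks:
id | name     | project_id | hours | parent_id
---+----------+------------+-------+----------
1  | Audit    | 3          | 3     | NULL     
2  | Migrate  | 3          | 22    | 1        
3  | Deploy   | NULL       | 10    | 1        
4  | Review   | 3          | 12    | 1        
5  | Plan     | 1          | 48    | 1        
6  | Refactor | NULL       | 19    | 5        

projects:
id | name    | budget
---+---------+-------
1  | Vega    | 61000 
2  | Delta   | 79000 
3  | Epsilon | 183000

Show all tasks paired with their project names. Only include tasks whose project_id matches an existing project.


INNER JOIN keeps only tasks rows whose project_id matches an id in projects. Walk through each task:
  - task 1 (Audit): project_id=3 -> matches Epsilon
  - task 2 (Migrate): project_id=3 -> matches Epsilon
  - task 3 (Deploy): project_id=NULL, no match -> dropped
  - task 4 (Review): project_id=3 -> matches Epsilon
  - task 5 (Plan): project_id=1 -> matches Vega
  - task 6 (Refactor): project_id=NULL, no match -> dropped
So 2 of 6 rows are dropped.

SQL:
SELECT a.name, b.name AS project
FROM tasks a
INNER JOIN projects b ON a.project_id = b.id

Result:
name    | project
--------+--------
Audit   | Epsilon
Migrate | Epsilon
Review  | Epsilon
Plan    | Vega   


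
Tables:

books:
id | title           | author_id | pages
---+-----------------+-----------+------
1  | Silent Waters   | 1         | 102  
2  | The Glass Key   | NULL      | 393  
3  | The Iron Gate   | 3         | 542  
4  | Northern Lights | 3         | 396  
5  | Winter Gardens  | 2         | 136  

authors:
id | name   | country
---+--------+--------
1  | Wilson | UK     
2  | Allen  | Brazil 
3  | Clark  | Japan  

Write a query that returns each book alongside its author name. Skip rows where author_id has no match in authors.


INNER JOIN keeps only books rows whose author_id matches an id in authors. Walk through each book:
  - book 1 (Silent Waters): author_id=1 -> matches Wilson
  - book 2 (The Glass Key): author_id=NULL, no match -> dropped
  - book 3 (The Iron Gate): author_id=3 -> matches Clark
  - book 4 (Northern Lights): author_id=3 -> matches Clark
  - book 5 (Winter Gardens): author_id=2 -> matches Allen
So 1 of 5 rows is dropped.

SQL:
SELECT a.title, b.name AS author
FROM books a
INNER JOIN authors b ON a.author_id = b.id

Result:
title           | author
----------------+-------
Silent Waters   | Wilson
The Iron Gate   | Clark 
Northern Lights | Clark 
Winter Gardens  | Allen 


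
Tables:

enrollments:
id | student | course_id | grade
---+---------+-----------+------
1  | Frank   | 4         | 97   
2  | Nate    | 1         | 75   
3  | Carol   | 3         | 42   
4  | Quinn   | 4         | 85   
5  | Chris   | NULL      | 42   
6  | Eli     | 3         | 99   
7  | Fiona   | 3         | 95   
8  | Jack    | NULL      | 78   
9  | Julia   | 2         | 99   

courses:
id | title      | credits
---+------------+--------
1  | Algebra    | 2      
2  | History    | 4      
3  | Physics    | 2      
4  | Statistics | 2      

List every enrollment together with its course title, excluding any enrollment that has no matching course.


INNER JOIN keeps only enrollments rows whose course_id matches an id in courses. Walk through each enrollment:
  - enrollment 1 (Frank): course_id=4 -> matches Statistics
  - enrollment 2 (Nate): course_id=1 -> matches Algebra
  - enrollment 3 (Carol): course_id=3 -> matches Physics
  - enrollment 4 (Quinn): course_id=4 -> matches Statistics
  - enrollment 5 (Chris): course_id=NULL, no match -> dropped
  - enrollment 6 (Eli): course_id=3 -> matches Physics
  - enrollment 7 (Fiona): course_id=3 -> matches Physics
  - enrollment 8 (Jack): course_id=NULL, no match -> dropped
  - enrollment 9 (Julia): course_id=2 -> matches History
So 2 of 9 rows are dropped.

SQL:
SELECT a.student, b.title AS course
FROM enrollments a
INNER JOIN courses b ON a.course_id = b.id

Result:
student | course    
--------+-----------
Frank   | Statistics
Nate    | Algebra   
Carol   | Physics   
Quinn   | Statistics
Eli     | Physics   
Fiona   | Physics   
Julia   | History   
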